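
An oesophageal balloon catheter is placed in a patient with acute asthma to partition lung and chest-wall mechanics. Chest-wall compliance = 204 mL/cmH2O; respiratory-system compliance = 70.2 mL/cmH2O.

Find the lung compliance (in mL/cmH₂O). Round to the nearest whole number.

1/CL = 1/Crs − 1/Ccw.
1/CL = 1/70.2 − 1/204 = 0.009343.
CL = 107.03 mL/cmH2O.

107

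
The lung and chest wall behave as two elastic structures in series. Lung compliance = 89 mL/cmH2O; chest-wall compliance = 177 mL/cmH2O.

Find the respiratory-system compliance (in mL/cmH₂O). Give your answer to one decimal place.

59.2

Lung and chest wall are elastances in series: 1/Crs = 1/CL + 1/Ccw.
1/Crs = 1/89 + 1/177 = 0.01689.
Crs = 59.207 mL/cmH2O.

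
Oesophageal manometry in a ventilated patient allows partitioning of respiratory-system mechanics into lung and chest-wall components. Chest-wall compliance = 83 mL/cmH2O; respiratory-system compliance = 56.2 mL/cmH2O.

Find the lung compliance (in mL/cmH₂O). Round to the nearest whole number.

174

1/CL = 1/Crs − 1/Ccw.
1/CL = 1/56.2 − 1/83 = 0.005745.
CL = 174.06 mL/cmH2O.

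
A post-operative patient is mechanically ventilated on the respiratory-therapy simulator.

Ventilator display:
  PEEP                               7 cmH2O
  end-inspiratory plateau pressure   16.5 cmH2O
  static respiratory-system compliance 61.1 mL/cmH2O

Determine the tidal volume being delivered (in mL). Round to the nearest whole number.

Vt = Cstat × (Pplat − PEEP) = 61.1 × (16.5 − 7) = 61.1 × 9.5 = 580.45 mL.

580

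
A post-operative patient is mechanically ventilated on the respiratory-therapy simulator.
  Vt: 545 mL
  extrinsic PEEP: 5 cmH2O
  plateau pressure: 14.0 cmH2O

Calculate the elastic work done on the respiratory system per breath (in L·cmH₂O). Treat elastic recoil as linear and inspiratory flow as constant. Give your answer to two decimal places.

Elastic work ≈ ½ × (Pplat − PEEP) × Vt = 0.5 × (14.0 − 5) × 0.545 L = 0.5 × 9.0 × 0.545 = 2.453 L·cmH2O.

2.45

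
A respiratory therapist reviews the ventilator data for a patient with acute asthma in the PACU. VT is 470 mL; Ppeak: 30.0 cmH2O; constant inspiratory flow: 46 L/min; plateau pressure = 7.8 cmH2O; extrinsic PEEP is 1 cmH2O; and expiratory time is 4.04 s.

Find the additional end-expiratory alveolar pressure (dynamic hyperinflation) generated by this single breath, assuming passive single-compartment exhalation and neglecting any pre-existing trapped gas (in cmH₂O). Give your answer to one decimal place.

0.9

Flow: 46 L/min ÷ 60 = 0.7667 L/s.
R = (PIP − Pplat)/V̇ = (30.0 − 7.8) / 0.7667 = 22.2/0.7667 = 28.955 cmH2O·s/L.
C = Vt/(Pplat − PEEP) = 470.0 / (7.8 − 1) = 470.0/6.8 = 69.118 mL/cmH2O.
τ = R × C = 28.955 × 0.06912 L/cmH2O = 2.001 s.
Fraction remaining = e^(−Te/τ) = e^(−4.04/2.001) = 0.1328; trapped volume = 470.0 × 0.1328 = 62.416 mL.
Additional alveolar pressure from trapping ≈ V_trapped / C = 62.416 / 69.118 = 0.903 cmH2O.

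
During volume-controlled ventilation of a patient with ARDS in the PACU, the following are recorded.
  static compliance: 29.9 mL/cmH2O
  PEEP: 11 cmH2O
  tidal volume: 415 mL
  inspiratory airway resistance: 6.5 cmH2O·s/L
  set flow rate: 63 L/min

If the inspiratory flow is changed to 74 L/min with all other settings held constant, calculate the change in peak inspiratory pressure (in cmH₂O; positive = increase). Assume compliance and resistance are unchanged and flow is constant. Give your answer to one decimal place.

Flow: 63 L/min ÷ 60 = 1.05 L/s.
New flow: 74 L/min ÷ 60 = 1.2333 L/s.
PIP = Vt/C + R·V̇ + PEEP (constant-flow equation of motion).
Only the resistive term changes: ΔPIP = R × ΔV̇ = 6.5 × (1.2333 − 1.05) = 6.5 × 0.1833 = 1.191 cmH2O.

1.2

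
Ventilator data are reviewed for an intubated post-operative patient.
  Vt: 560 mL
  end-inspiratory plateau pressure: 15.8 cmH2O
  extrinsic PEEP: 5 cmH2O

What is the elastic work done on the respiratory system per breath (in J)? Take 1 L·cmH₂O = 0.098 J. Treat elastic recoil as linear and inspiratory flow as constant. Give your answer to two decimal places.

Elastic work ≈ ½ × (Pplat − PEEP) × Vt = 0.5 × (15.8 − 5) × 0.560 L = 0.5 × 10.8 × 0.560 = 3.024 L·cmH2O.
× 0.098 J/(L·cmH2O) → 0.2964 J.

0.30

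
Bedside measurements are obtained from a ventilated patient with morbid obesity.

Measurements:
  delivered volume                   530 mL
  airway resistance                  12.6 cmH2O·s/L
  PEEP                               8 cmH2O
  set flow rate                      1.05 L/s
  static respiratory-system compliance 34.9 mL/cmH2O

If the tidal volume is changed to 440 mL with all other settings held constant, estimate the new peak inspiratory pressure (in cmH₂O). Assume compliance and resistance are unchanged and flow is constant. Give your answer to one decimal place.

33.8

PIP = Vt/C + R·V̇ + PEEP (constant-flow equation of motion).
Only the elastic term changes: ΔPIP = ΔVt / C = (440 − 530) / 34.9 = -2.579 cmH2O.
Original PIP = 530/34.9 + 12.6×1.05 + 8 = 36.416 cmH2O; new PIP = 36.416 + (-2.579) = 33.837 cmH2O.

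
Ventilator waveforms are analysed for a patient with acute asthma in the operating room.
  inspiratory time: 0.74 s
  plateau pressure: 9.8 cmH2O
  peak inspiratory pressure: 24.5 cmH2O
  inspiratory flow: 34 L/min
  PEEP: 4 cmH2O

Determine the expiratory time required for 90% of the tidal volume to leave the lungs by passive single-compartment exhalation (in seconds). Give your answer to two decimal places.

4.32

Flow: 34 L/min ÷ 60 = 0.5667 L/s.
Vt = flow × Ti = 0.5667 L/s × 0.74 s × 1000 mL/L = 419.36 mL.
R = (PIP − Pplat)/V̇ = (24.5 − 9.8) / 0.5667 = 14.7/0.5667 = 25.94 cmH2O·s/L.
C = Vt/(Pplat − PEEP) = 419.36 / (9.8 − 4) = 419.36/5.8 = 72.303 mL/cmH2O.
τ = R × C = 25.94 × 0.0723 L/cmH2O = 1.875 s.
t = −τ·ln(1 − 0.90) = −1.875·ln(0.1) = 4.317 s.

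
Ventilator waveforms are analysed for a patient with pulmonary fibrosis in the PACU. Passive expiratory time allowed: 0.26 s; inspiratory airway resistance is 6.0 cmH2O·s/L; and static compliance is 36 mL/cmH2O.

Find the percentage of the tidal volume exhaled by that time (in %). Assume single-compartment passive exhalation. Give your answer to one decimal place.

70.0

τ = R × C = 6.0 × 36 mL/cmH2O = 6.0 × 0.036 L/cmH2O = 0.216 s.
Passive exhalation: V(t)/V₀ = e^(−t/τ) = e^(−0.26/0.216) = 0.3001.
Fraction exhaled = 1 − 0.3001 = 0.6999 → 69.99%.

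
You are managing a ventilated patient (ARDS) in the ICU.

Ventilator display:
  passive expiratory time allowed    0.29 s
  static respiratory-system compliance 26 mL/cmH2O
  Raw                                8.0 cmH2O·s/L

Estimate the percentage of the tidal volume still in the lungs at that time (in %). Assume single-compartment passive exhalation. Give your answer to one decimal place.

24.8

τ = R × C = 8.0 × 26 mL/cmH2O = 8.0 × 0.026 L/cmH2O = 0.208 s.
Passive exhalation: V(t)/V₀ = e^(−t/τ) = e^(−0.29/0.208) = 0.248.
Fraction remaining = 0.248 → 24.8%.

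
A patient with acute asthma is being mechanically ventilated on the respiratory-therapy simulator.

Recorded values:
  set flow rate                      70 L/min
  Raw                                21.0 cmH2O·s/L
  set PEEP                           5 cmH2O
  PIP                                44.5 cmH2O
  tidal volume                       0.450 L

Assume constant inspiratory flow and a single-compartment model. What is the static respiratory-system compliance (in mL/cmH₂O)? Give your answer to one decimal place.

30.0

Flow: 70 L/min ÷ 60 = 1.1667 L/s.
Equation of motion (constant flow): PIP = Vt/C + R·V̇ + PEEP.
Vt/C = PIP − R·V̇ − PEEP = 44.5 − 21.0×1.1667 − 5 = 44.5 − 24.501 − 5 = 14.999 cmH2O.
C = Vt / 14.999 = 450 / 14.999 = 30.002 mL/cmH2O.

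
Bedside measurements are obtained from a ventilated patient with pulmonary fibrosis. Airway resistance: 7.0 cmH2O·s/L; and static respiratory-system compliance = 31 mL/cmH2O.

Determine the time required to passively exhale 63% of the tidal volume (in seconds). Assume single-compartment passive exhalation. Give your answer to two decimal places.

0.22

τ = R × C = 7.0 × 31 mL/cmH2O = 7.0 × 0.031 L/cmH2O = 0.217 s.
Exhaled fraction f = 1 − e^(−t/τ) → t = −τ·ln(1 − f) = −0.217·ln(0.37) = 0.2158 s.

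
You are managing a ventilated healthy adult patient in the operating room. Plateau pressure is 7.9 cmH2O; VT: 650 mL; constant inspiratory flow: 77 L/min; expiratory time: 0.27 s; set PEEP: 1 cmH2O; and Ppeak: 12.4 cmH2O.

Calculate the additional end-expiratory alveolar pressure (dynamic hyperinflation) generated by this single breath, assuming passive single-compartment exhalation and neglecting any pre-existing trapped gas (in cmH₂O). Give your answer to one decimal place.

3.0

Flow: 77 L/min ÷ 60 = 1.2833 L/s.
R = (PIP − Pplat)/V̇ = (12.4 − 7.9) / 1.2833 = 4.5/1.2833 = 3.507 cmH2O·s/L.
C = Vt/(Pplat − PEEP) = 650.0 / (7.9 − 1) = 650.0/6.9 = 94.203 mL/cmH2O.
τ = R × C = 3.507 × 0.0942 L/cmH2O = 0.3304 s.
Fraction remaining = e^(−Te/τ) = e^(−0.27/0.3304) = 0.4417; trapped volume = 650.0 × 0.4417 = 287.11 mL.
Additional alveolar pressure from trapping ≈ V_trapped / C = 287.11 / 94.203 = 3.048 cmH2O.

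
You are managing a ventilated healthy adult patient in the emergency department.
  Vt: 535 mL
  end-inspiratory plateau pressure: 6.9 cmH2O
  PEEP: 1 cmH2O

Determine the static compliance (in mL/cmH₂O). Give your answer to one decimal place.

90.7

Cstat = Vt / (Pplat − PEEP) = 535 / (6.9 − 1) = 535 / 5.9 = 90.678 mL/cmH2O.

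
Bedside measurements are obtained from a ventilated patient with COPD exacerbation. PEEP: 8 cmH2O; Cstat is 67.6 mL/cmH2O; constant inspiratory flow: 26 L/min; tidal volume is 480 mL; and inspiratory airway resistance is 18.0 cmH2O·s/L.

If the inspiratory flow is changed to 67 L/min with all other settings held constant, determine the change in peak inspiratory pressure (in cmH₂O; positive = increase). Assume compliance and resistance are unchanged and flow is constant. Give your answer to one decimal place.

Flow: 26 L/min ÷ 60 = 0.4333 L/s.
New flow: 67 L/min ÷ 60 = 1.1167 L/s.
PIP = Vt/C + R·V̇ + PEEP (constant-flow equation of motion).
Only the resistive term changes: ΔPIP = R × ΔV̇ = 18.0 × (1.1167 − 0.4333) = 18.0 × 0.6834 = 12.301 cmH2O.

12.3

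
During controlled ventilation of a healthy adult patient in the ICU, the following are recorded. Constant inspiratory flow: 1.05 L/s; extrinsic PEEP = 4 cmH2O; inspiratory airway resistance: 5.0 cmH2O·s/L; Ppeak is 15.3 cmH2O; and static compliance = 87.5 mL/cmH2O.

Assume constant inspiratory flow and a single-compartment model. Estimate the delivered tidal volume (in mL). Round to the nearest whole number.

Equation of motion (constant flow): PIP = Vt/C + R·V̇ + PEEP.
Vt/C = PIP − R·V̇ − PEEP = 15.3 − 5.25 − 4 = 6.05 cmH2O.
Vt = C × 6.05 = 87.5 × 6.05 = 529.38 mL.

529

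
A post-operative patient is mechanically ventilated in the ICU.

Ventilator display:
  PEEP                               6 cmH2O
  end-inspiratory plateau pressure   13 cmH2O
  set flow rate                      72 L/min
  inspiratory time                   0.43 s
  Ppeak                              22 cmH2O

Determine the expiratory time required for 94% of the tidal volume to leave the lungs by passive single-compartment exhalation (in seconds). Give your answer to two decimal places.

Flow: 72 L/min ÷ 60 = 1.2 L/s.
Vt = flow × Ti = 1.2 L/s × 0.43 s × 1000 mL/L = 516.0 mL.
R = (PIP − Pplat)/V̇ = (22 − 13) / 1.2 = 9.0/1.2 = 7.5 cmH2O·s/L.
C = Vt/(Pplat − PEEP) = 516.0 / (13 − 6) = 516.0/7.0 = 73.714 mL/cmH2O.
τ = R × C = 7.5 × 0.07371 L/cmH2O = 0.5528 s.
t = −τ·ln(1 − 0.94) = −0.5528·ln(0.06) = 1.555 s.

1.56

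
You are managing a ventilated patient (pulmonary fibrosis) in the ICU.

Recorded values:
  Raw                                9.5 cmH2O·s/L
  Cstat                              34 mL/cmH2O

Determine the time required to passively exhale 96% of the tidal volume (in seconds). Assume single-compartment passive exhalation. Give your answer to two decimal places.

1.04

τ = R × C = 9.5 × 34 mL/cmH2O = 9.5 × 0.034 L/cmH2O = 0.323 s.
Exhaled fraction f = 1 − e^(−t/τ) → t = −τ·ln(1 − f) = −0.323·ln(0.04) = 1.04 s.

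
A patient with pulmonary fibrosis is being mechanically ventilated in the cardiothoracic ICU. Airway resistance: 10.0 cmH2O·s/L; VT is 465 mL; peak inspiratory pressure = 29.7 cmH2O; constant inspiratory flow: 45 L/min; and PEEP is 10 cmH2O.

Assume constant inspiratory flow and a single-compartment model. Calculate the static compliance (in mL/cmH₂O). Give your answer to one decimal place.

38.1

Flow: 45 L/min ÷ 60 = 0.75 L/s.
Equation of motion (constant flow): PIP = Vt/C + R·V̇ + PEEP.
Vt/C = PIP − R·V̇ − PEEP = 29.7 − 10.0×0.75 − 10 = 29.7 − 7.5 − 10 = 12.2 cmH2O.
C = Vt / 12.2 = 465 / 12.2 = 38.115 mL/cmH2O.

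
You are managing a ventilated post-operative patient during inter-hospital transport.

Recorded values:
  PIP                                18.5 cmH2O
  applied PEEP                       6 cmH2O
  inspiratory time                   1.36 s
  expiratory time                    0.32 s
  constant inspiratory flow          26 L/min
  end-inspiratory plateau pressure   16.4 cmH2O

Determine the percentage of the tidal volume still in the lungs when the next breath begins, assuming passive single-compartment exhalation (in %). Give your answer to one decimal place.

Flow: 26 L/min ÷ 60 = 0.4333 L/s.
Vt = flow × Ti = 0.4333 L/s × 1.36 s × 1000 mL/L = 589.29 mL.
R = (PIP − Pplat)/V̇ = (18.5 − 16.4) / 0.4333 = 2.1/0.4333 = 4.847 cmH2O·s/L.
C = Vt/(Pplat − PEEP) = 589.29 / (16.4 − 6) = 589.29/10.4 = 56.663 mL/cmH2O.
τ = R × C = 4.847 × 0.05666 L/cmH2O = 0.2746 s.
Fraction remaining at end-expiration = e^(−Te/τ) = e^(−0.32/0.2746) = 0.3118 → 31.18%.

31.2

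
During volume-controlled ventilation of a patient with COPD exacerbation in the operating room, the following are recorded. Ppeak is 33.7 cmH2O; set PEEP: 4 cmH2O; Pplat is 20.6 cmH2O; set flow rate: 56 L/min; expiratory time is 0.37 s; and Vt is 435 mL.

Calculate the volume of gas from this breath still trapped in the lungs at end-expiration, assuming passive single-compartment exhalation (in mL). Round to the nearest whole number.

159

Flow: 56 L/min ÷ 60 = 0.9333 L/s.
R = (PIP − Pplat)/V̇ = (33.7 − 20.6) / 0.9333 = 13.1/0.9333 = 14.036 cmH2O·s/L.
C = Vt/(Pplat − PEEP) = 435.0 / (20.6 − 4) = 435.0/16.6 = 26.205 mL/cmH2O.
τ = R × C = 14.036 × 0.02621 L/cmH2O = 0.3679 s.
Fraction remaining = e^(−Te/τ) = e^(−0.37/0.3679) = 0.3658.
Trapped volume = 435.0 × 0.3658 = 159.12 mL.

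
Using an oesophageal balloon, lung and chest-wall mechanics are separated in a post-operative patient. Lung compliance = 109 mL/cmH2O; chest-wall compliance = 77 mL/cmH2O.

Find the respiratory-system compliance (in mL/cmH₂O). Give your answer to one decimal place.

45.1

Lung and chest wall are elastances in series: 1/Crs = 1/CL + 1/Ccw.
1/Crs = 1/109 + 1/77 = 0.02216.
Crs = 45.126 mL/cmH2O.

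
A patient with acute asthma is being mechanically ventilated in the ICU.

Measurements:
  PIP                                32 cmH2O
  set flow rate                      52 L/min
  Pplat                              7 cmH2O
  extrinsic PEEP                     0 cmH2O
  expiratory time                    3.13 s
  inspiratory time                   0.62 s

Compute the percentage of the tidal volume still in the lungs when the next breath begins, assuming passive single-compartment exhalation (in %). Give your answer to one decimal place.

24.3

Flow: 52 L/min ÷ 60 = 0.8667 L/s.
Vt = flow × Ti = 0.8667 L/s × 0.62 s × 1000 mL/L = 537.35 mL.
R = (PIP − Pplat)/V̇ = (32 − 7) / 0.8667 = 25.0/0.8667 = 28.845 cmH2O·s/L.
C = Vt/(Pplat − PEEP) = 537.35 / (7 − 0) = 537.35/7.0 = 76.764 mL/cmH2O.
τ = R × C = 28.845 × 0.07676 L/cmH2O = 2.214 s.
Fraction remaining at end-expiration = e^(−Te/τ) = e^(−3.13/2.214) = 0.2432 → 24.32%.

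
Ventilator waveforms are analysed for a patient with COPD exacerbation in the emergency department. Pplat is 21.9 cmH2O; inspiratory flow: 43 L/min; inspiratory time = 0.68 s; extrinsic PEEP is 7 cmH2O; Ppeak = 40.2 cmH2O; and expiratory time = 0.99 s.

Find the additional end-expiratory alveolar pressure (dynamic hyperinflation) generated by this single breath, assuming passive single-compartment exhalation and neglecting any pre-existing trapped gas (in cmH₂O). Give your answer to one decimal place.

Flow: 43 L/min ÷ 60 = 0.7167 L/s.
Vt = flow × Ti = 0.7167 L/s × 0.68 s × 1000 mL/L = 487.36 mL.
R = (PIP − Pplat)/V̇ = (40.2 − 21.9) / 0.7167 = 18.3/0.7167 = 25.534 cmH2O·s/L.
C = Vt/(Pplat − PEEP) = 487.36 / (21.9 − 7) = 487.36/14.9 = 32.709 mL/cmH2O.
τ = R × C = 25.534 × 0.03271 L/cmH2O = 0.8352 s.
Fraction remaining = e^(−Te/τ) = e^(−0.99/0.8352) = 0.3056; trapped volume = 487.36 × 0.3056 = 148.94 mL.
Additional alveolar pressure from trapping ≈ V_trapped / C = 148.94 / 32.709 = 4.553 cmH2O.

4.6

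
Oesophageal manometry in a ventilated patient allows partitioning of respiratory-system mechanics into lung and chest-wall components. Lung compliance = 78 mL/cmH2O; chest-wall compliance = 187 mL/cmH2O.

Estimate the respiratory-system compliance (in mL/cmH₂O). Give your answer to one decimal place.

Lung and chest wall are elastances in series: 1/Crs = 1/CL + 1/Ccw.
1/Crs = 1/78 + 1/187 = 0.01817.
Crs = 55.036 mL/cmH2O.

55.0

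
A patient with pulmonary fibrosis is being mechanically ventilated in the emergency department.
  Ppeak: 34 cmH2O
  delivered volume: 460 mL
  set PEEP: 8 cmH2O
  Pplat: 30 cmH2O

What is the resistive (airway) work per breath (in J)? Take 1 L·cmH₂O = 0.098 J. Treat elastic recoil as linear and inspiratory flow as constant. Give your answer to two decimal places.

0.18

With constant inspiratory flow the resistive pressure is constant at PIP − Pplat = 34 − 30 = 4.0 cmH2O, so resistive work = 4.0 × 0.460 = 1.84 L·cmH2O.
× 0.098 J/(L·cmH2O) → 0.1803 J.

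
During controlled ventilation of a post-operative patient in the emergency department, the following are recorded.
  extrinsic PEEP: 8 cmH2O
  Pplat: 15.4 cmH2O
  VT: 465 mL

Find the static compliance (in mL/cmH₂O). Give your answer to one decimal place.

Cstat = Vt / (Pplat − PEEP) = 465 / (15.4 − 8) = 465 / 7.4 = 62.838 mL/cmH2O.

62.8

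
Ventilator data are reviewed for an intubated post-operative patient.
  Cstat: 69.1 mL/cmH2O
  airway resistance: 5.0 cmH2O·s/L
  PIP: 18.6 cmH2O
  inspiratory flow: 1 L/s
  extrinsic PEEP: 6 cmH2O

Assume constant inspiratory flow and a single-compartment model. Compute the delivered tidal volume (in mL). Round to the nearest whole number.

Equation of motion (constant flow): PIP = Vt/C + R·V̇ + PEEP.
Vt/C = PIP − R·V̇ − PEEP = 18.6 − 5.0 − 6 = 7.6 cmH2O.
Vt = C × 7.6 = 69.1 × 7.6 = 525.16 mL.

525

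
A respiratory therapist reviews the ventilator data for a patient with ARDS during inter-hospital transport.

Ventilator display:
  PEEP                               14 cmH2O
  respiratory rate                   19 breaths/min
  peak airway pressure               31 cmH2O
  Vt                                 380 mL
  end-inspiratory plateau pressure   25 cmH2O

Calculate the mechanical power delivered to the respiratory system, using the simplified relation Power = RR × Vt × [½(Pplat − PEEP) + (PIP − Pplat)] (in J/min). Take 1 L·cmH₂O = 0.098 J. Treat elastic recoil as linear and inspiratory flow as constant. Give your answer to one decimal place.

Per-breath work = Vt × [½(Pplat−PEEP) + (PIP−Pplat)] = 0.380 × [0.5×11.0 + 6.0] = 0.380 × 11.5 = 4.37 L·cmH2O.
Power = 19 × 4.37 = 83.03 L·cmH2O/min.
× 0.098 J/(L·cmH2O) → 8.137 J/min.

8.1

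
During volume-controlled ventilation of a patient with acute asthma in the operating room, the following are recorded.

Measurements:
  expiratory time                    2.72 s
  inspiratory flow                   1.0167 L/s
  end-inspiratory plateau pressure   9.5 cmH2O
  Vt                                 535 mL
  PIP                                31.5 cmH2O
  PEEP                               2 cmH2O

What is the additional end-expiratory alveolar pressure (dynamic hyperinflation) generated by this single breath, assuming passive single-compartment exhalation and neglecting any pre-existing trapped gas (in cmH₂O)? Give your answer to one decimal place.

R = (PIP − Pplat)/V̇ = (31.5 − 9.5) / 1.0167 = 22.0/1.0167 = 21.639 cmH2O·s/L.
C = Vt/(Pplat − PEEP) = 535.0 / (9.5 − 2) = 535.0/7.5 = 71.333 mL/cmH2O.
τ = R × C = 21.639 × 0.07133 L/cmH2O = 1.544 s.
Fraction remaining = e^(−Te/τ) = e^(−2.72/1.544) = 0.1718; trapped volume = 535.0 × 0.1718 = 91.913 mL.
Additional alveolar pressure from trapping ≈ V_trapped / C = 91.913 / 71.333 = 1.289 cmH2O.

1.3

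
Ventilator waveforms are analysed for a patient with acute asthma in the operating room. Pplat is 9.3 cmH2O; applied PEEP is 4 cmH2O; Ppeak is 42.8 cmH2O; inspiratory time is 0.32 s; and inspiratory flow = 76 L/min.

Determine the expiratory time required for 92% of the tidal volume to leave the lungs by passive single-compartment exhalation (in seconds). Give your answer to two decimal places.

5.11

Flow: 76 L/min ÷ 60 = 1.2667 L/s.
Vt = flow × Ti = 1.2667 L/s × 0.32 s × 1000 mL/L = 405.34 mL.
R = (PIP − Pplat)/V̇ = (42.8 − 9.3) / 1.2667 = 33.5/1.2667 = 26.447 cmH2O·s/L.
C = Vt/(Pplat − PEEP) = 405.34 / (9.3 − 4) = 405.34/5.3 = 76.479 mL/cmH2O.
τ = R × C = 26.447 × 0.07648 L/cmH2O = 2.023 s.
t = −τ·ln(1 − 0.92) = −2.023·ln(0.08) = 5.11 s.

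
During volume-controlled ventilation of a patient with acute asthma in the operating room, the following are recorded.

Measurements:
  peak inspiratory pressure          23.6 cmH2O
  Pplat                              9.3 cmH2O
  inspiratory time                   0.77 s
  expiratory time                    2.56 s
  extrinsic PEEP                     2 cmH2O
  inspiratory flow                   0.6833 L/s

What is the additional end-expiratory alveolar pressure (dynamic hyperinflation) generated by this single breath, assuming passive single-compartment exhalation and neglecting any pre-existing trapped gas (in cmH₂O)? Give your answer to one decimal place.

1.3

Vt = flow × Ti = 0.6833 L/s × 0.77 s × 1000 mL/L = 526.14 mL.
R = (PIP − Pplat)/V̇ = (23.6 − 9.3) / 0.6833 = 14.3/0.6833 = 20.928 cmH2O·s/L.
C = Vt/(Pplat − PEEP) = 526.14 / (9.3 − 2) = 526.14/7.3 = 72.074 mL/cmH2O.
τ = R × C = 20.928 × 0.07207 L/cmH2O = 1.508 s.
Fraction remaining = e^(−Te/τ) = e^(−2.56/1.508) = 0.1831; trapped volume = 526.14 × 0.1831 = 96.336 mL.
Additional alveolar pressure from trapping ≈ V_trapped / C = 96.336 / 72.074 = 1.337 cmH2O.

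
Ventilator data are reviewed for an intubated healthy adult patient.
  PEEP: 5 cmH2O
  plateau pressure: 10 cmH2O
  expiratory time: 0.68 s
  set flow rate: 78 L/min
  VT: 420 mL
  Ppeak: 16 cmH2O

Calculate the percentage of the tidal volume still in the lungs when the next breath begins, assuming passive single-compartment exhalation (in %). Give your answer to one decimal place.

17.3

Flow: 78 L/min ÷ 60 = 1.3 L/s.
R = (PIP − Pplat)/V̇ = (16 − 10) / 1.3 = 6.0/1.3 = 4.615 cmH2O·s/L.
C = Vt/(Pplat − PEEP) = 420.0 / (10 − 5) = 420.0/5.0 = 84.0 mL/cmH2O.
τ = R × C = 4.615 × 0.084 L/cmH2O = 0.3877 s.
Fraction remaining at end-expiration = e^(−Te/τ) = e^(−0.68/0.3877) = 0.1731 → 17.31%.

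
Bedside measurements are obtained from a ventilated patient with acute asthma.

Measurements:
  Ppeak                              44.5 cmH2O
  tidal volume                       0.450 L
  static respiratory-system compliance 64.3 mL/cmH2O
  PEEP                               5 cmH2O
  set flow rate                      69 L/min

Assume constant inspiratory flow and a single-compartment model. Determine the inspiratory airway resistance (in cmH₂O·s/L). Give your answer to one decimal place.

Flow: 69 L/min ÷ 60 = 1.15 L/s.
Equation of motion (constant flow): PIP = Vt/C + R·V̇ + PEEP.
R·V̇ = PIP − Vt/C − PEEP = 44.5 − 450/64.3 − 5 = 44.5 − 6.998 − 5 = 32.502 cmH2O.
R = 32.502 / 1.15 = 28.263 cmH2O·s/L.

28.3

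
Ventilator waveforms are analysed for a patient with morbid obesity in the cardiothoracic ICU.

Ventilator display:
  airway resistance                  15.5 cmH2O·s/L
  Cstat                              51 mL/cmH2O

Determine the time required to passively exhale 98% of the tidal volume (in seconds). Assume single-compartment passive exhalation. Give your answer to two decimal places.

3.09

τ = R × C = 15.5 × 51 mL/cmH2O = 15.5 × 0.051 L/cmH2O = 0.7905 s.
Exhaled fraction f = 1 − e^(−t/τ) → t = −τ·ln(1 − f) = −0.7905·ln(0.02) = 3.092 s.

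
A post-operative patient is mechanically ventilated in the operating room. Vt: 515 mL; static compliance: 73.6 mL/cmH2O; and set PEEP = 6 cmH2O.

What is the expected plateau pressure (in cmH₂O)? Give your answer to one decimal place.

13.0

Pplat = PEEP + Vt / Cstat = 6 + 515 / 73.6 = 6 + 6.997 = 12.997 cmH2O.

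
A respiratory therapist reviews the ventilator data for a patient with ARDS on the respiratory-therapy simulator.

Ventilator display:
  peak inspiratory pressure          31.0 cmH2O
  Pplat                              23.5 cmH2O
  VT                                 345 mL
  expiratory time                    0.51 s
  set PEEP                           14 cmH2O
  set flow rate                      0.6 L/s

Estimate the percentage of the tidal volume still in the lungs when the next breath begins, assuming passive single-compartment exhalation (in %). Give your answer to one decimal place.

R = (PIP − Pplat)/V̇ = (31.0 − 23.5) / 0.6 = 7.5/0.6 = 12.5 cmH2O·s/L.
C = Vt/(Pplat − PEEP) = 345.0 / (23.5 − 14) = 345.0/9.5 = 36.316 mL/cmH2O.
τ = R × C = 12.5 × 0.03632 L/cmH2O = 0.454 s.
Fraction remaining at end-expiration = e^(−Te/τ) = e^(−0.51/0.454) = 0.3252 → 32.52%.

32.5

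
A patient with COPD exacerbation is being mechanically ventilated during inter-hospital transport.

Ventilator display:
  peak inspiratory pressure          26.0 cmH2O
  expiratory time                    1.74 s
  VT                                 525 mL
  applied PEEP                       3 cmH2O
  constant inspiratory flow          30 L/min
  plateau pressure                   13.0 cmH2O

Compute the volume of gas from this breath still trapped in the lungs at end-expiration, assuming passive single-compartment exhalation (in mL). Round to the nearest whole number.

147

Flow: 30 L/min ÷ 60 = 0.5 L/s.
R = (PIP − Pplat)/V̇ = (26.0 − 13.0) / 0.5 = 13.0/0.5 = 26.0 cmH2O·s/L.
C = Vt/(Pplat − PEEP) = 525.0 / (13.0 − 3) = 525.0/10.0 = 52.5 mL/cmH2O.
τ = R × C = 26.0 × 0.0525 L/cmH2O = 1.365 s.
Fraction remaining = e^(−Te/τ) = e^(−1.74/1.365) = 0.2795.
Trapped volume = 525.0 × 0.2795 = 146.74 mL.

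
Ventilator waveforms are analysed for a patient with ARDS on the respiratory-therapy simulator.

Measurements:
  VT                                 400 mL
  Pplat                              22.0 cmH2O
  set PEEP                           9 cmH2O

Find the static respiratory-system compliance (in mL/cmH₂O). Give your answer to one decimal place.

Cstat = Vt / (Pplat − PEEP) = 400 / (22.0 − 9) = 400 / 13.0 = 30.769 mL/cmH2O.

30.8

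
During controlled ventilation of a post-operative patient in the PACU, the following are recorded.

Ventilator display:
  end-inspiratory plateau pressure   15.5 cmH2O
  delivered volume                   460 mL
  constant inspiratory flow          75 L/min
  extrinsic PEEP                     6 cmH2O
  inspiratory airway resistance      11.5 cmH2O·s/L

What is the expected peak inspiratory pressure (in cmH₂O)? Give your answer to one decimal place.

Flow: 75 L/min ÷ 60 = 1.25 L/s.
PIP = Pplat + Raw × flow = 15.5 + 11.5 × 1.25 = 15.5 + 14.375 = 29.875 cmH2O.

29.9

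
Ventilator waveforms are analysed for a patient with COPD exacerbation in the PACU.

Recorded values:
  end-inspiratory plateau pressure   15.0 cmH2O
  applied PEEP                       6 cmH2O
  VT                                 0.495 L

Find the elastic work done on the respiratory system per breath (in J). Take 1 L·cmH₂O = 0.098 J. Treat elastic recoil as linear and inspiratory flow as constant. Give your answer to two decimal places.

Elastic work ≈ ½ × (Pplat − PEEP) × Vt = 0.5 × (15.0 − 6) × 0.495 L = 0.5 × 9.0 × 0.495 = 2.228 L·cmH2O.
× 0.098 J/(L·cmH2O) → 0.2183 J.

0.22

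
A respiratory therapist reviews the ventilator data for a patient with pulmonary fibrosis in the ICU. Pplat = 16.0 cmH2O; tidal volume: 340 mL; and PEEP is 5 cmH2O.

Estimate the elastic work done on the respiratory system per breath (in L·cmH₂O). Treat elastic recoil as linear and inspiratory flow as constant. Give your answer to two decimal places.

Elastic work ≈ ½ × (Pplat − PEEP) × Vt = 0.5 × (16.0 − 5) × 0.340 L = 0.5 × 11.0 × 0.340 = 1.87 L·cmH2O.

1.87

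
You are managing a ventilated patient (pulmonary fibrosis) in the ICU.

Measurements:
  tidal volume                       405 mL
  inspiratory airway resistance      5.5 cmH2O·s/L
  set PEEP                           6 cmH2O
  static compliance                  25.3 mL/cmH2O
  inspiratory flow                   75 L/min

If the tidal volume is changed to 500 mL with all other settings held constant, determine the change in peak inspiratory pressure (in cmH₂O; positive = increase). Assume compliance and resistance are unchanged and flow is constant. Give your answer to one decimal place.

PIP = Vt/C + R·V̇ + PEEP (constant-flow equation of motion).
Only the elastic term changes: ΔPIP = ΔVt / C = (500 − 405) / 25.3 = 3.755 cmH2O.

3.8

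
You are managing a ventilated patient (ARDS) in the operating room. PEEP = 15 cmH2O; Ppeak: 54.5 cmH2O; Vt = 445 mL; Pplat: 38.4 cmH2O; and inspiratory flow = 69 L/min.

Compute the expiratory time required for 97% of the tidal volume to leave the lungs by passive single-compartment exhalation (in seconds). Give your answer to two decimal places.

Flow: 69 L/min ÷ 60 = 1.15 L/s.
R = (PIP − Pplat)/V̇ = (54.5 − 38.4) / 1.15 = 16.1/1.15 = 14.0 cmH2O·s/L.
C = Vt/(Pplat − PEEP) = 445.0 / (38.4 − 15) = 445.0/23.4 = 19.017 mL/cmH2O.
τ = R × C = 14.0 × 0.01902 L/cmH2O = 0.2663 s.
t = −τ·ln(1 − 0.97) = −0.2663·ln(0.03) = 0.9338 s.

0.93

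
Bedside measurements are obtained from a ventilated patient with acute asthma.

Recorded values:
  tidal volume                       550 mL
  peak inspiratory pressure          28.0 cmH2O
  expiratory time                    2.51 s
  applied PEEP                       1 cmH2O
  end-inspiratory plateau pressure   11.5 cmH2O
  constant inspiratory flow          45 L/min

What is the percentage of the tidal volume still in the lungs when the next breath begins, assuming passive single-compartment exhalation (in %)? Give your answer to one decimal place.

11.3

Flow: 45 L/min ÷ 60 = 0.75 L/s.
R = (PIP − Pplat)/V̇ = (28.0 − 11.5) / 0.75 = 16.5/0.75 = 22.0 cmH2O·s/L.
C = Vt/(Pplat − PEEP) = 550.0 / (11.5 − 1) = 550.0/10.5 = 52.381 mL/cmH2O.
τ = R × C = 22.0 × 0.05238 L/cmH2O = 1.152 s.
Fraction remaining at end-expiration = e^(−Te/τ) = e^(−2.51/1.152) = 0.1132 → 11.32%.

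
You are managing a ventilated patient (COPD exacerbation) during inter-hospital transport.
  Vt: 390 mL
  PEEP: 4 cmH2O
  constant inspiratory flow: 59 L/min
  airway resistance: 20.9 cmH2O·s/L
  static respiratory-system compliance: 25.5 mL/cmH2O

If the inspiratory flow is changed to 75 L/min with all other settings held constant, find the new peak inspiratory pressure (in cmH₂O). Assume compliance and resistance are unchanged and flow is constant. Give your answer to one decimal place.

45.4

Flow: 59 L/min ÷ 60 = 0.9833 L/s.
New flow: 75 L/min ÷ 60 = 1.25 L/s.
PIP = Vt/C + R·V̇ + PEEP (constant-flow equation of motion).
Only the resistive term changes: ΔPIP = R × ΔV̇ = 20.9 × (1.25 − 0.9833) = 20.9 × 0.2667 = 5.574 cmH2O.
Original PIP = 390/25.5 + 20.9×0.9833 + 4 = 39.845 cmH2O; new PIP = 39.845 + (5.574) = 45.419 cmH2O.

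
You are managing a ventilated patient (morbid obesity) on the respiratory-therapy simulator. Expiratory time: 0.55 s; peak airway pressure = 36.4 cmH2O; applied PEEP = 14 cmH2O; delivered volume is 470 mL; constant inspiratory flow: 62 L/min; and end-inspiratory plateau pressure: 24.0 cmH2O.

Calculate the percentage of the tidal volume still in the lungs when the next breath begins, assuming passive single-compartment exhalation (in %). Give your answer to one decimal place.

37.7

Flow: 62 L/min ÷ 60 = 1.0333 L/s.
R = (PIP − Pplat)/V̇ = (36.4 − 24.0) / 1.0333 = 12.4/1.0333 = 12.0 cmH2O·s/L.
C = Vt/(Pplat − PEEP) = 470.0 / (24.0 − 14) = 470.0/10.0 = 47.0 mL/cmH2O.
τ = R × C = 12.0 × 0.047 L/cmH2O = 0.564 s.
Fraction remaining at end-expiration = e^(−Te/τ) = e^(−0.55/0.564) = 0.3771 → 37.71%.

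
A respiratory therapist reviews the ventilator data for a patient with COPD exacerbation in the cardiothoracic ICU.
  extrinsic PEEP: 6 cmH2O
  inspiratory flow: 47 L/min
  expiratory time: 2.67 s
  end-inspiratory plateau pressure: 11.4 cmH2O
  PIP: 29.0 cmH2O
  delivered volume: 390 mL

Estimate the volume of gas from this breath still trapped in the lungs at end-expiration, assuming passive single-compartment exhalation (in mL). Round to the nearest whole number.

75

Flow: 47 L/min ÷ 60 = 0.7833 L/s.
R = (PIP − Pplat)/V̇ = (29.0 − 11.4) / 0.7833 = 17.6/0.7833 = 22.469 cmH2O·s/L.
C = Vt/(Pplat − PEEP) = 390.0 / (11.4 − 6) = 390.0/5.4 = 72.222 mL/cmH2O.
τ = R × C = 22.469 × 0.07222 L/cmH2O = 1.623 s.
Fraction remaining = e^(−Te/τ) = e^(−2.67/1.623) = 0.193.
Trapped volume = 390.0 × 0.193 = 75.27 mL.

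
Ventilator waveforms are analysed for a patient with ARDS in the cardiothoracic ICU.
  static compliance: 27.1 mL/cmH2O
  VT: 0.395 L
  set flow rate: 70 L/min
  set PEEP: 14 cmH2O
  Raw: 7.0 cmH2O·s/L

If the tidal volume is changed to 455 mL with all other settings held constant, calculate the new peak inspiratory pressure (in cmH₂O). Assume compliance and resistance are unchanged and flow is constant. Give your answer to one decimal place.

39.0

Flow: 70 L/min ÷ 60 = 1.1667 L/s.
PIP = Vt/C + R·V̇ + PEEP (constant-flow equation of motion).
Only the elastic term changes: ΔPIP = ΔVt / C = (455 − 395) / 27.1 = 2.214 cmH2O.
Original PIP = 395/27.1 + 7.0×1.1667 + 14 = 36.743 cmH2O; new PIP = 36.743 + (2.214) = 38.957 cmH2O.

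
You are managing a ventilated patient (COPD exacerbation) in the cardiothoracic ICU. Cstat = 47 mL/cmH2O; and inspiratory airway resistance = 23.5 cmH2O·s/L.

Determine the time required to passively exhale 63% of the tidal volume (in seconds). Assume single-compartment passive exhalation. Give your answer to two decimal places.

τ = R × C = 23.5 × 47 mL/cmH2O = 23.5 × 0.047 L/cmH2O = 1.105 s.
Exhaled fraction f = 1 − e^(−t/τ) → t = −τ·ln(1 − f) = −1.105·ln(0.37) = 1.099 s.

1.10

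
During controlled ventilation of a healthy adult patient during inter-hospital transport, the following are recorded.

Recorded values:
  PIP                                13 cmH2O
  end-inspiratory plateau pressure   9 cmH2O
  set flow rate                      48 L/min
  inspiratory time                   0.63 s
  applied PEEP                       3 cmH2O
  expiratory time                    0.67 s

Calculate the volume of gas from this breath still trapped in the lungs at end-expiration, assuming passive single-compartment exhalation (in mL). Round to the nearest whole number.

102

Flow: 48 L/min ÷ 60 = 0.8 L/s.
Vt = flow × Ti = 0.8 L/s × 0.63 s × 1000 mL/L = 504.0 mL.
R = (PIP − Pplat)/V̇ = (13 − 9) / 0.8 = 4.0/0.8 = 5.0 cmH2O·s/L.
C = Vt/(Pplat − PEEP) = 504.0 / (9 − 3) = 504.0/6.0 = 84.0 mL/cmH2O.
τ = R × C = 5.0 × 0.084 L/cmH2O = 0.42 s.
Fraction remaining = e^(−Te/τ) = e^(−0.67/0.42) = 0.2029.
Trapped volume = 504.0 × 0.2029 = 102.26 mL.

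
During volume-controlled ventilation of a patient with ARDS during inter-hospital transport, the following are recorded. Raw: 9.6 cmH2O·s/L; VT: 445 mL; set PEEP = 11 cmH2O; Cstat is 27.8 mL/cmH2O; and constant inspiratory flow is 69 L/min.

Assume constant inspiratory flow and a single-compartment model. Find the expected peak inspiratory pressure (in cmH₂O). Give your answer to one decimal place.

38.0

Flow: 69 L/min ÷ 60 = 1.15 L/s.
Equation of motion (constant flow): PIP = Vt/C + R·V̇ + PEEP.
PIP = 445/27.8 + 9.6×1.15 + 11 = 16.007 + 11.04 + 11 = 38.047 cmH2O.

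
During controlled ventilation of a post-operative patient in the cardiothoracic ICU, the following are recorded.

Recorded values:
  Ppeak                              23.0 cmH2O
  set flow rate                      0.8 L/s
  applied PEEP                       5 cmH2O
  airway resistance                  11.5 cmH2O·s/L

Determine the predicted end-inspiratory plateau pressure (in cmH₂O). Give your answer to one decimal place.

Pplat = PIP − Raw × flow = 23.0 − 11.5 × 0.8 = 23.0 − 9.2 = 13.8 cmH2O.

13.8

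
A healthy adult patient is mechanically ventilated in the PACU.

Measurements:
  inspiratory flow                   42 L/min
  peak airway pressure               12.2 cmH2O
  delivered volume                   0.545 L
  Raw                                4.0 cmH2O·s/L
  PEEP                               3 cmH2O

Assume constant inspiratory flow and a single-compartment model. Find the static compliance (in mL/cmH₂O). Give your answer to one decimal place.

85.2

Flow: 42 L/min ÷ 60 = 0.7 L/s.
Equation of motion (constant flow): PIP = Vt/C + R·V̇ + PEEP.
Vt/C = PIP − R·V̇ − PEEP = 12.2 − 4.0×0.7 − 3 = 12.2 − 2.8 − 3 = 6.4 cmH2O.
C = Vt / 6.4 = 545 / 6.4 = 85.156 mL/cmH2O.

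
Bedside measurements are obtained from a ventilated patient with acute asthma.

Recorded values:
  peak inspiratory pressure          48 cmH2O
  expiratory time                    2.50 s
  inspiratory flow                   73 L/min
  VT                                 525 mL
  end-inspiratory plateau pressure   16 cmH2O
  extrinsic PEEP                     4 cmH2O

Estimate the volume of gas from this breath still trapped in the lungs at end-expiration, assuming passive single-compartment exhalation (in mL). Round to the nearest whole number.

60

Flow: 73 L/min ÷ 60 = 1.2167 L/s.
R = (PIP − Pplat)/V̇ = (48 − 16) / 1.2167 = 32.0/1.2167 = 26.301 cmH2O·s/L.
C = Vt/(Pplat − PEEP) = 525.0 / (16 − 4) = 525.0/12.0 = 43.75 mL/cmH2O.
τ = R × C = 26.301 × 0.04375 L/cmH2O = 1.151 s.
Fraction remaining = e^(−Te/τ) = e^(−2.50/1.151) = 0.1139.
Trapped volume = 525.0 × 0.1139 = 59.798 mL.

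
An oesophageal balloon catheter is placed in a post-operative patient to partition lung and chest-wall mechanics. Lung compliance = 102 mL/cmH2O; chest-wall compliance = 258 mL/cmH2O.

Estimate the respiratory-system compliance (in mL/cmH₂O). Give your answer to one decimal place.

73.1

Lung and chest wall are elastances in series: 1/Crs = 1/CL + 1/Ccw.
1/Crs = 1/102 + 1/258 = 0.01368.
Crs = 73.099 mL/cmH2O.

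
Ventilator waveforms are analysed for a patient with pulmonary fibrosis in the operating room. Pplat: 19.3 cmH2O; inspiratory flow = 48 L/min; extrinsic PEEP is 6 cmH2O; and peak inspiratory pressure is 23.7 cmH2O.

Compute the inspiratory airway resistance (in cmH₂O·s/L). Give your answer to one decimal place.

Flow: 48 L/min ÷ 60 = 0.8 L/s.
Raw = (PIP − Pplat) / flow = (23.7 − 19.3) / 0.8 = 4.4 / 0.8 = 5.5 cmH2O·s/L.

5.5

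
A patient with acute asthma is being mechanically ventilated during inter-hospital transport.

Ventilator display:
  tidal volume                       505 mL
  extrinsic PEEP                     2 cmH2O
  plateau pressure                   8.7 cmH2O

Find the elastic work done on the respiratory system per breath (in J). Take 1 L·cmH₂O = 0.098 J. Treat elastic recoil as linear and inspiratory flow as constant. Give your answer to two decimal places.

0.17

Elastic work ≈ ½ × (Pplat − PEEP) × Vt = 0.5 × (8.7 − 2) × 0.505 L = 0.5 × 6.7 × 0.505 = 1.692 L·cmH2O.
× 0.098 J/(L·cmH2O) → 0.1658 J.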